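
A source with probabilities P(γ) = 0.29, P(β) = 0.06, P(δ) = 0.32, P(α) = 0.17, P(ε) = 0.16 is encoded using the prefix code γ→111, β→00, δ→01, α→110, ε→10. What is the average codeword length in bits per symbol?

2.46 bits/symbol

L̄ = Σ pᵢ·ℓᵢ = 0.29·3 + 0.06·2 + 0.32·2 + 0.17·3 + 0.16·2 = 2.46 bits/symbol.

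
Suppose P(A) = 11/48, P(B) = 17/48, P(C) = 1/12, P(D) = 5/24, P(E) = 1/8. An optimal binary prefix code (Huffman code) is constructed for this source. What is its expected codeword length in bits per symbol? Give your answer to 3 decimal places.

2.208 bits/symbol

Repeatedly combine the two least-probable nodes; the expected code length is the sum of the merged weights.
merge 1/12 + 1/8 → 5/24
merge 5/24 + 5/24 → 5/12
merge 11/48 + 17/48 → 7/12
merge 5/12 + 7/12 → 1
L = 5/24 + 5/12 + 7/12 + 1 = 53/24 ≈ 2.208 bits/symbol.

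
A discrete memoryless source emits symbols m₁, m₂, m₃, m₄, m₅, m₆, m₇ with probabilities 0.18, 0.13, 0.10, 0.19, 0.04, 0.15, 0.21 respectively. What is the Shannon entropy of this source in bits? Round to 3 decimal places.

2.684 bits

H = −Σ pᵢ log₂ pᵢ.
−0.18·log₂(0.18) = 0.4453
−0.13·log₂(0.13) = 0.3826
−0.10·log₂(0.10) = 0.3322
−0.19·log₂(0.19) = 0.4552
−0.04·log₂(0.04) = 0.1858
−0.15·log₂(0.15) = 0.4105
−0.21·log₂(0.21) = 0.4728
Sum ≈ 2.6845 → 2.684 bits.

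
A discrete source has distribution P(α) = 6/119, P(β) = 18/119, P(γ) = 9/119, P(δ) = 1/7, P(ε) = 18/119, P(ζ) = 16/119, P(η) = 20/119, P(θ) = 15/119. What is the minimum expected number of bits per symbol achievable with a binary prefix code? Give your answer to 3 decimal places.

Repeatedly combine the two least-probable nodes; the expected code length is the sum of the merged weights.
merge 6/119 + 9/119 → 15/119
merge 15/119 + 15/119 → 30/119
merge 16/119 + 1/7 → 33/119
merge 18/119 + 18/119 → 36/119
merge 20/119 + 30/119 → 50/119
merge 33/119 + 36/119 → 69/119
merge 50/119 + 69/119 → 1
L = 15/119 + 30/119 + 33/119 + 36/119 + 50/119 + 69/119 + 1 = 352/119 ≈ 2.958 bits/symbol.

2.958 bits/symbol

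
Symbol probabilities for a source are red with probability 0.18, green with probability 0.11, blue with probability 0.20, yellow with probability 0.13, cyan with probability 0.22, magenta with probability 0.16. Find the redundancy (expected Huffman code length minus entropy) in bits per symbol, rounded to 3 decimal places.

Entropy H = −Σ p log₂ p ≈ 2.5462 bits.
Huffman merges: 11/100+13/100→6/25; 4/25+9/50→17/50; 1/5+11/50→21/50; 6/25+17/50→29/50; 21/50+29/50→1. L = 129/50 ≈ 2.5800.
L − H = 2.5800 − 2.5462 = 0.034 bits.

0.034 bits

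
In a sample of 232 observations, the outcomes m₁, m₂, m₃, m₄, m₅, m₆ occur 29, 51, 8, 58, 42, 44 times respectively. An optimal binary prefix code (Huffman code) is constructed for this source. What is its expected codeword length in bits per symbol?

2.5 bits/symbol

Probabilities are the counts divided by 232.
Repeatedly combine the two least-probable nodes; the expected code length is the sum of the merged weights.
merge 1/29 + 1/8 → 37/232
merge 37/232 + 21/116 → 79/232
merge 11/58 + 51/232 → 95/232
merge 1/4 + 79/232 → 137/232
merge 95/232 + 137/232 → 1
L = 37/232 + 79/232 + 95/232 + 137/232 + 1 = 5/2 = 2.5 bits/symbol.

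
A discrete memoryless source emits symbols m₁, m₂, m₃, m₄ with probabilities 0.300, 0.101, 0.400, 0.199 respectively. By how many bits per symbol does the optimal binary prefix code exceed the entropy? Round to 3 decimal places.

0.053 bits

Entropy H = −Σ p log₂ p ≈ 1.8474 bits.
Huffman merges: 101/1000+199/1000→3/10; 3/10+3/10→3/5; 2/5+3/5→1. L = 19/10 ≈ 1.9000.
L − H = 1.9000 − 1.8474 = 0.053 bits.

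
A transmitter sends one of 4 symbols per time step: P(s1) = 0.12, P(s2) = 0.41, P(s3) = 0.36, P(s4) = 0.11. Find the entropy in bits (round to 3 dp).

H = −Σ pᵢ log₂ pᵢ.
−0.12·log₂(0.12) = 0.3671
−0.41·log₂(0.41) = 0.5274
−0.36·log₂(0.36) = 0.5306
−0.11·log₂(0.11) = 0.3503
Sum ≈ 1.7754 → 1.775 bits.

1.775 bits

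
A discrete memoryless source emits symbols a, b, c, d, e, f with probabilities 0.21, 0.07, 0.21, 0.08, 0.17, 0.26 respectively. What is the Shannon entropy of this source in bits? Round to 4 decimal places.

2.4456 bits

H = −Σ pᵢ log₂ pᵢ.
−0.21·log₂(0.21) = 0.4728
−0.07·log₂(0.07) = 0.2686
−0.21·log₂(0.21) = 0.4728
−0.08·log₂(0.08) = 0.2915
−0.17·log₂(0.17) = 0.4346
−0.26·log₂(0.26) = 0.5053
Sum ≈ 2.4456 → 2.4456 bits.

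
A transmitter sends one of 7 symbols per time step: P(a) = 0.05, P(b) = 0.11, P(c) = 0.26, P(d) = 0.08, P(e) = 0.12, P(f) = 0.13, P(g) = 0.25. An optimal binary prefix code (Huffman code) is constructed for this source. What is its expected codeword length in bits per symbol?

Repeatedly combine the two least-probable nodes; the expected code length is the sum of the merged weights.
merge 1/20 + 2/25 → 13/100
merge 11/100 + 3/25 → 23/100
merge 13/100 + 13/100 → 13/50
merge 23/100 + 1/4 → 12/25
merge 13/50 + 13/50 → 13/25
merge 12/25 + 13/25 → 1
L = 13/100 + 23/100 + 13/50 + 12/25 + 13/25 + 1 = 131/50 = 2.62 bits/symbol.

2.62 bits/symbol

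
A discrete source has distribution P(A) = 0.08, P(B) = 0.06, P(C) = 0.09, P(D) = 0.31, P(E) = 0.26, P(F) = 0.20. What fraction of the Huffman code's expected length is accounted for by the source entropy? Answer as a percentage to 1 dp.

Entropy H = −Σ p log₂ p ≈ 2.3412 bits.
Huffman merges: 3/50+2/25→7/50; 9/100+7/50→23/100; 1/5+23/100→43/100; 13/50+31/100→57/100; 43/100+57/100→1. L = 237/100 ≈ 2.3700.
Efficiency = H/L = 2.3412/2.3700 = 98.8%.

98.8%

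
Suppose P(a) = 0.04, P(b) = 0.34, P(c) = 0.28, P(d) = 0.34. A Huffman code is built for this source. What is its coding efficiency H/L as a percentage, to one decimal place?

Entropy H = −Σ p log₂ p ≈ 1.7583 bits.
Huffman merges: 1/25+7/25→8/25; 8/25+17/50→33/50; 17/50+33/50→1. L = 99/50 ≈ 1.9800.
Efficiency = H/L = 1.7583/1.9800 = 88.8%.

88.8%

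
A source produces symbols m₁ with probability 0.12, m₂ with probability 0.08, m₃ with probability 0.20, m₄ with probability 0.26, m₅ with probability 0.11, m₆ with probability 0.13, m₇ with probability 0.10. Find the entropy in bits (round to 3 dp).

2.693 bits

H = −Σ pᵢ log₂ pᵢ.
−0.12·log₂(0.12) = 0.3671
−0.08·log₂(0.08) = 0.2915
−0.20·log₂(0.20) = 0.4644
−0.26·log₂(0.26) = 0.5053
−0.11·log₂(0.11) = 0.3503
−0.13·log₂(0.13) = 0.3826
−0.10·log₂(0.10) = 0.3322
Sum ≈ 2.6934 → 2.693 bits.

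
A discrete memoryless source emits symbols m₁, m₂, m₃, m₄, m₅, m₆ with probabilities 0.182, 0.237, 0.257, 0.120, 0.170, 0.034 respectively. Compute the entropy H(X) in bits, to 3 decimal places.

H = −Σ pᵢ log₂ pᵢ.
−0.182·log₂(0.182) = 0.4474
−0.237·log₂(0.237) = 0.4923
−0.257·log₂(0.257) = 0.5038
−0.120·log₂(0.120) = 0.3671
−0.170·log₂(0.170) = 0.4346
−0.034·log₂(0.034) = 0.1659
Sum ≈ 2.4109 → 2.411 bits.

2.411 bits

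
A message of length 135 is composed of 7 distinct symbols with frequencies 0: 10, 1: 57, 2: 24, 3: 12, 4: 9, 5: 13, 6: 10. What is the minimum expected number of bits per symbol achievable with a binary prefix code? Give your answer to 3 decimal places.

Probabilities are the counts divided by 135.
Repeatedly combine the two least-probable nodes; the expected code length is the sum of the merged weights.
merge 1/15 + 2/27 → 19/135
merge 2/27 + 4/45 → 22/135
merge 13/135 + 19/135 → 32/135
merge 22/135 + 8/45 → 46/135
merge 32/135 + 46/135 → 26/45
merge 19/45 + 26/45 → 1
L = 19/135 + 22/135 + 32/135 + 46/135 + 26/45 + 1 = 332/135 ≈ 2.459 bits/symbol.

2.459 bits/symbol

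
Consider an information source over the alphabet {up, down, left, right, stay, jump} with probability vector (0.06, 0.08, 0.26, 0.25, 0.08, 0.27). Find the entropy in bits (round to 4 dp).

H = −Σ pᵢ log₂ pᵢ.
−0.06·log₂(0.06) = 0.2435
−0.08·log₂(0.08) = 0.2915
−0.26·log₂(0.26) = 0.5053
−0.25·log₂(0.25) = 0.5000
−0.08·log₂(0.08) = 0.2915
−0.27·log₂(0.27) = 0.5100
Sum ≈ 2.3419 → 2.3419 bits.

2.3419 bits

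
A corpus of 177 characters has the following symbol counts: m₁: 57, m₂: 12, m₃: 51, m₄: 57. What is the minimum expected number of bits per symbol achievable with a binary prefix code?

2 bits/symbol

Probabilities are the counts divided by 177.
Repeatedly combine the two least-probable nodes; the expected code length is the sum of the merged weights.
merge 4/59 + 17/59 → 21/59
merge 19/59 + 19/59 → 38/59
merge 21/59 + 38/59 → 1
L = 21/59 + 38/59 + 1 = 2 bits/symbol.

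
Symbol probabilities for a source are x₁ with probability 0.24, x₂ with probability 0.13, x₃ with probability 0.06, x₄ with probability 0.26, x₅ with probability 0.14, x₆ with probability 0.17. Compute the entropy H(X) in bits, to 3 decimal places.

H = −Σ pᵢ log₂ pᵢ.
−0.24·log₂(0.24) = 0.4941
−0.13·log₂(0.13) = 0.3826
−0.06·log₂(0.06) = 0.2435
−0.26·log₂(0.26) = 0.5053
−0.14·log₂(0.14) = 0.3971
−0.17·log₂(0.17) = 0.4346
Sum ≈ 2.4573 → 2.457 bits.

2.457 bits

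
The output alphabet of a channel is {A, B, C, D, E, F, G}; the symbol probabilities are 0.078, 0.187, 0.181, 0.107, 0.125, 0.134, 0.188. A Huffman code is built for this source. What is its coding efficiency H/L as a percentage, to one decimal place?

Entropy H = −Σ p log₂ p ≈ 2.7476 bits.
Huffman merges: 39/500+107/1000→37/200; 1/8+67/500→259/1000; 181/1000+37/200→183/500; 187/1000+47/250→3/8; 259/1000+183/500→5/8; 3/8+5/8→1. L = 281/100 ≈ 2.8100.
Efficiency = H/L = 2.7476/2.8100 = 97.8%.

97.8%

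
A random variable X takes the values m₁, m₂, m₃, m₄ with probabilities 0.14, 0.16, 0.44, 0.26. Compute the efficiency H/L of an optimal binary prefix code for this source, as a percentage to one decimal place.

Entropy H = −Σ p log₂ p ≈ 1.8466 bits.
Huffman merges: 7/50+4/25→3/10; 13/50+3/10→14/25; 11/25+14/25→1. L = 93/50 ≈ 1.8600.
Efficiency = H/L = 1.8466/1.8600 = 99.3%.

99.3%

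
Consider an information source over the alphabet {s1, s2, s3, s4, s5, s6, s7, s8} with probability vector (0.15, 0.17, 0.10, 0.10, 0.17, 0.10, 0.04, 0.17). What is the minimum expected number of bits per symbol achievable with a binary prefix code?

Repeatedly combine the two least-probable nodes; the expected code length is the sum of the merged weights.
merge 1/25 + 1/10 → 7/50
merge 1/10 + 1/10 → 1/5
merge 7/50 + 3/20 → 29/100
merge 17/100 + 17/100 → 17/50
merge 17/100 + 1/5 → 37/100
merge 29/100 + 17/50 → 63/100
merge 37/100 + 63/100 → 1
L = 7/50 + 1/5 + 29/100 + 17/50 + 37/100 + 63/100 + 1 = 297/100 = 2.97 bits/symbol.

2.97 bits/symbol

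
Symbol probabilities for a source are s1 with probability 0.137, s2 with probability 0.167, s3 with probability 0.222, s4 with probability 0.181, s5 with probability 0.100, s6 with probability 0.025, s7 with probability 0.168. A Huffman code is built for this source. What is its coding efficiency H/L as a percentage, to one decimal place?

97.4%

Entropy H = −Σ p log₂ p ≈ 2.6501 bits.
Huffman merges: 1/40+1/10→1/8; 1/8+137/1000→131/500; 167/1000+21/125→67/200; 181/1000+111/500→403/1000; 131/500+67/200→597/1000; 403/1000+597/1000→1. L = 1361/500 ≈ 2.7220.
Efficiency = H/L = 2.6501/2.7220 = 97.4%.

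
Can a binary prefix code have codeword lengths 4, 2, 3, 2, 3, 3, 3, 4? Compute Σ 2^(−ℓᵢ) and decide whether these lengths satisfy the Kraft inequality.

With common denominator 2^4 = 16: Σ 2^(−ℓᵢ) = 1/16 + 4/16 + 2/16 + 4/16 + 2/16 + 2/16 + 2/16 + 1/16 = 18/16 = 1.125.
Kraft's inequality requires Σ ≤ 1; here Σ = 1.125 > 1, so no such prefix code exists.

1.125; no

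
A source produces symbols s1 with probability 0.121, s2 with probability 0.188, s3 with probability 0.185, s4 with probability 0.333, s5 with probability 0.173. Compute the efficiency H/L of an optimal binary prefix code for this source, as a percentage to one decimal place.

97.6%

Entropy H = −Σ p log₂ p ≈ 2.2385 bits.
Huffman merges: 121/1000+173/1000→147/500; 37/200+47/250→373/1000; 147/500+333/1000→627/1000; 373/1000+627/1000→1. L = 1147/500 ≈ 2.2940.
Efficiency = H/L = 2.2385/2.2940 = 97.6%.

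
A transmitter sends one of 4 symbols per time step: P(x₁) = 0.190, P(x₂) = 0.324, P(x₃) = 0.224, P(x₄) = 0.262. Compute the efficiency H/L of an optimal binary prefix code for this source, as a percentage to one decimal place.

98.6%

Entropy H = −Σ p log₂ p ≈ 1.9718 bits.
Huffman merges: 19/100+28/125→207/500; 131/500+81/250→293/500; 207/500+293/500→1. L = 2 ≈ 2.0000.
Efficiency = H/L = 1.9718/2.0000 = 98.6%.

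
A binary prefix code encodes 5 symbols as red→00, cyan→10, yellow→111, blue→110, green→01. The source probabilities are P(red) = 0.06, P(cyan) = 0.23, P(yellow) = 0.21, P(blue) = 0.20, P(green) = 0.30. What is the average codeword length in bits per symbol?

L̄ = Σ pᵢ·ℓᵢ = 0.06·2 + 0.23·2 + 0.21·3 + 0.20·3 + 0.30·2 = 2.41 bits/symbol.

2.41 bits/symbol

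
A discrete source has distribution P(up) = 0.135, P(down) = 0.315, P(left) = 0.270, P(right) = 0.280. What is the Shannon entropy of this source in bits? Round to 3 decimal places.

H = −Σ pᵢ log₂ pᵢ.
−0.135·log₂(0.135) = 0.3900
−0.315·log₂(0.315) = 0.5250
−0.270·log₂(0.270) = 0.5100
−0.280·log₂(0.280) = 0.5142
Sum ≈ 1.9392 → 1.939 bits.

1.939 bits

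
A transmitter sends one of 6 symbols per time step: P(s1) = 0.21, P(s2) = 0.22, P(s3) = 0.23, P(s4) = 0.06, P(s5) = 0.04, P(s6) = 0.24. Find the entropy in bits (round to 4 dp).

2.3645 bits

H = −Σ pᵢ log₂ pᵢ.
−0.21·log₂(0.21) = 0.4728
−0.22·log₂(0.22) = 0.4806
−0.23·log₂(0.23) = 0.4877
−0.06·log₂(0.06) = 0.2435
−0.04·log₂(0.04) = 0.1858
−0.24·log₂(0.24) = 0.4941
Sum ≈ 2.3645 → 2.3645 bits.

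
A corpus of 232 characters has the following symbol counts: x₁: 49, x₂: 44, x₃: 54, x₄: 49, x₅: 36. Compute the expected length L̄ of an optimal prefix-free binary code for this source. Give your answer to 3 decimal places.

Probabilities are the counts divided by 232.
Repeatedly combine the two least-probable nodes; the expected code length is the sum of the merged weights.
merge 9/58 + 11/58 → 10/29
merge 49/232 + 49/232 → 49/116
merge 27/116 + 10/29 → 67/116
merge 49/116 + 67/116 → 1
L = 10/29 + 49/116 + 67/116 + 1 = 68/29 ≈ 2.345 bits/symbol.

2.345 bits/symbol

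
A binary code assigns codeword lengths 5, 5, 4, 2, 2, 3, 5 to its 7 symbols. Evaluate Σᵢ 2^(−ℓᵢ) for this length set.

0.78125

With common denominator 2^5 = 32: Σ 2^(−ℓᵢ) = 1/32 + 1/32 + 2/32 + 8/32 + 8/32 + 4/32 + 1/32 = 25/32 = 0.78125.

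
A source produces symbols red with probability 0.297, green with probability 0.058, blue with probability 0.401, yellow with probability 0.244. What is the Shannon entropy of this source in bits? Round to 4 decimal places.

1.7836 bits

H = −Σ pᵢ log₂ pᵢ.
−0.297·log₂(0.297) = 0.5202
−0.058·log₂(0.058) = 0.2383
−0.401·log₂(0.401) = 0.5286
−0.244·log₂(0.244) = 0.4966
Sum ≈ 1.7836 → 1.7836 bits.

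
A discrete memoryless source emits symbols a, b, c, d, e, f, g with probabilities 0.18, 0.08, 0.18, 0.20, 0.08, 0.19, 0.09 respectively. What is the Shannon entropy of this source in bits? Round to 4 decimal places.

2.7059 bits

H = −Σ pᵢ log₂ pᵢ.
−0.18·log₂(0.18) = 0.4453
−0.08·log₂(0.08) = 0.2915
−0.18·log₂(0.18) = 0.4453
−0.20·log₂(0.20) = 0.4644
−0.08·log₂(0.08) = 0.2915
−0.19·log₂(0.19) = 0.4552
−0.09·log₂(0.09) = 0.3127
Sum ≈ 2.7059 → 2.7059 bits.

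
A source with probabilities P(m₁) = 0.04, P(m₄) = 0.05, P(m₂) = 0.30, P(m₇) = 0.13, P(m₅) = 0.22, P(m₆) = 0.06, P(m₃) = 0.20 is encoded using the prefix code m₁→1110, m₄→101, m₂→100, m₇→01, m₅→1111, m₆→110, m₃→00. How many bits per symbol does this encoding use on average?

2.93 bits/symbol

L̄ = Σ pᵢ·ℓᵢ = 0.04·4 + 0.05·3 + 0.30·3 + 0.13·2 + 0.22·4 + 0.06·3 + 0.20·2 = 2.93 bits/symbol.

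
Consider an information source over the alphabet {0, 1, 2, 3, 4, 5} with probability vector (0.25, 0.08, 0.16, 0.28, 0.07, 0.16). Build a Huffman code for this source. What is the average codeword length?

Repeatedly combine the two least-probable nodes; the expected code length is the sum of the merged weights.
merge 7/100 + 2/25 → 3/20
merge 3/20 + 4/25 → 31/100
merge 4/25 + 1/4 → 41/100
merge 7/25 + 31/100 → 59/100
merge 41/100 + 59/100 → 1
L = 3/20 + 31/100 + 41/100 + 59/100 + 1 = 123/50 = 2.46 bits/symbol.

2.46 bits/symbol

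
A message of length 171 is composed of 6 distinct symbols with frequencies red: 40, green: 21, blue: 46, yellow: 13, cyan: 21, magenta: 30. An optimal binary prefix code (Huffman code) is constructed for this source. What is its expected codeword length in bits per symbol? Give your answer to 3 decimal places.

Probabilities are the counts divided by 171.
Repeatedly combine the two least-probable nodes; the expected code length is the sum of the merged weights.
merge 13/171 + 7/57 → 34/171
merge 7/57 + 10/57 → 17/57
merge 34/171 + 40/171 → 74/171
merge 46/171 + 17/57 → 97/171
merge 74/171 + 97/171 → 1
L = 34/171 + 17/57 + 74/171 + 97/171 + 1 = 427/171 ≈ 2.497 bits/symbol.

2.497 bits/symbol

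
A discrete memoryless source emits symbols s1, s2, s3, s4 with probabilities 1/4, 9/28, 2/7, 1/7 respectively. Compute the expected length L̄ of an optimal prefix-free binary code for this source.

Repeatedly combine the two least-probable nodes; the expected code length is the sum of the merged weights.
merge 1/7 + 1/4 → 11/28
merge 2/7 + 9/28 → 17/28
merge 11/28 + 17/28 → 1
L = 11/28 + 17/28 + 1 = 2 bits/symbol.

2 bits/symbol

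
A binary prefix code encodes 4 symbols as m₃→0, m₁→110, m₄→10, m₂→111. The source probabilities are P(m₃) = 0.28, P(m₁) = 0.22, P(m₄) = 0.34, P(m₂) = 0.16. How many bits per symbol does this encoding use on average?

L̄ = Σ pᵢ·ℓᵢ = 0.28·1 + 0.22·3 + 0.34·2 + 0.16·3 = 2.1 bits/symbol.

2.1 bits/symbol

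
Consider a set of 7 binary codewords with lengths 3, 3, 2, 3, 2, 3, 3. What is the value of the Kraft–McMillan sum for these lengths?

1.125

With common denominator 2^3 = 8: Σ 2^(−ℓᵢ) = 1/8 + 1/8 + 2/8 + 1/8 + 2/8 + 1/8 + 1/8 = 9/8 = 1.125.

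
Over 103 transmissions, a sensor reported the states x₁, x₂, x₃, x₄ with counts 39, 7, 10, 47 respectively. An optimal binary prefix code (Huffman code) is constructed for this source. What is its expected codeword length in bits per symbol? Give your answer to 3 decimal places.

1.709 bits/symbol

Probabilities are the counts divided by 103.
Repeatedly combine the two least-probable nodes; the expected code length is the sum of the merged weights.
merge 7/103 + 10/103 → 17/103
merge 17/103 + 39/103 → 56/103
merge 47/103 + 56/103 → 1
L = 17/103 + 56/103 + 1 = 176/103 ≈ 1.709 bits/symbol.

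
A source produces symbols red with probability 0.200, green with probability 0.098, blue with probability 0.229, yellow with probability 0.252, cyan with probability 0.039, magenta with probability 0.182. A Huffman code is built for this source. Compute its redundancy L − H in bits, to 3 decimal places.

Entropy H = −Σ p log₂ p ≈ 2.4108 bits.
Huffman merges: 39/1000+49/500→137/1000; 137/1000+91/500→319/1000; 1/5+229/1000→429/1000; 63/250+319/1000→571/1000; 429/1000+571/1000→1. L = 307/125 ≈ 2.4560.
L − H = 2.4560 − 2.4108 = 0.045 bits.

0.045 bits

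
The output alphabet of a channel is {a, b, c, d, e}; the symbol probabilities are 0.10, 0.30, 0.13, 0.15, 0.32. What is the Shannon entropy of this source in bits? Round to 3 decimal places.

H = −Σ pᵢ log₂ pᵢ.
−0.10·log₂(0.10) = 0.3322
−0.30·log₂(0.30) = 0.5211
−0.13·log₂(0.13) = 0.3826
−0.15·log₂(0.15) = 0.4105
−0.32·log₂(0.32) = 0.5260
Sum ≈ 2.1725 → 2.173 bits.

2.173 bits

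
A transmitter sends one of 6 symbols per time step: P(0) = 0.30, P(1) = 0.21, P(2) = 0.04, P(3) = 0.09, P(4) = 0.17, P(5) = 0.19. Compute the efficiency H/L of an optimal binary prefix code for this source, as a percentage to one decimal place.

98.0%

Entropy H = −Σ p log₂ p ≈ 2.3821 bits.
Huffman merges: 1/25+9/100→13/100; 13/100+17/100→3/10; 19/100+21/100→2/5; 3/10+3/10→3/5; 2/5+3/5→1. L = 243/100 ≈ 2.4300.
Efficiency = H/L = 2.3821/2.4300 = 98.0%.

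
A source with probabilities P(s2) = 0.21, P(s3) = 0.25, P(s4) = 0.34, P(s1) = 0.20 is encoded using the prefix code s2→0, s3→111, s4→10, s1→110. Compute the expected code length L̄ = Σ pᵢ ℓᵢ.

L̄ = Σ pᵢ·ℓᵢ = 0.21·1 + 0.25·3 + 0.34·2 + 0.20·3 = 2.24 bits/symbol.

2.24 bits/symbol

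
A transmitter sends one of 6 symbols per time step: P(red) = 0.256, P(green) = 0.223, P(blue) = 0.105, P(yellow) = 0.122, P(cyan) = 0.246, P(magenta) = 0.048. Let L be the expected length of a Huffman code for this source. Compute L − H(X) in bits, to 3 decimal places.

Entropy H = −Σ p log₂ p ≈ 2.4057 bits.
Huffman merges: 6/125+21/200→153/1000; 61/500+153/1000→11/40; 223/1000+123/500→469/1000; 32/125+11/40→531/1000; 469/1000+531/1000→1. L = 607/250 ≈ 2.4280.
L − H = 2.4280 − 2.4057 = 0.022 bits.

0.022 bits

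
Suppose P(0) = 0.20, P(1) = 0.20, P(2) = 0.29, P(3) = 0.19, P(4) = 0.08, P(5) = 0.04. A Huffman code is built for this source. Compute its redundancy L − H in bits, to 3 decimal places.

0.051 bits

Entropy H = −Σ p log₂ p ≈ 2.3792 bits.
Huffman merges: 1/25+2/25→3/25; 3/25+19/100→31/100; 1/5+1/5→2/5; 29/100+31/100→3/5; 2/5+3/5→1. L = 243/100 ≈ 2.4300.
L − H = 2.4300 − 2.3792 = 0.051 bits.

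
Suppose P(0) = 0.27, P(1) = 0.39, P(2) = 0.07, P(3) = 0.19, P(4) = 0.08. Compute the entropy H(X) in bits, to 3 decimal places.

2.055 bits

H = −Σ pᵢ log₂ pᵢ.
−0.27·log₂(0.27) = 0.5100
−0.39·log₂(0.39) = 0.5298
−0.07·log₂(0.07) = 0.2686
−0.19·log₂(0.19) = 0.4552
−0.08·log₂(0.08) = 0.2915
Sum ≈ 2.0551 → 2.055 bits.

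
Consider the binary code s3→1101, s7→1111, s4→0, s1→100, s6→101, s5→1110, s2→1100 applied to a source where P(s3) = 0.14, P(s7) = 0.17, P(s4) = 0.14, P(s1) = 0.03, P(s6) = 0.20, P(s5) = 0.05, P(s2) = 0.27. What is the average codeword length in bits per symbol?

3.35 bits/symbol

L̄ = Σ pᵢ·ℓᵢ = 0.14·4 + 0.17·4 + 0.14·1 + 0.03·3 + 0.20·3 + 0.05·4 + 0.27·4 = 3.35 bits/symbol.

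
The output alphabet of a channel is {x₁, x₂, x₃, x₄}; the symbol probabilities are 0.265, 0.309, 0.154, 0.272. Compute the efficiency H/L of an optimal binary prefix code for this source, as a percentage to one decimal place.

Entropy H = −Σ p log₂ p ≈ 1.9578 bits.
Huffman merges: 77/500+53/200→419/1000; 34/125+309/1000→581/1000; 419/1000+581/1000→1. L = 2 ≈ 2.0000.
Efficiency = H/L = 1.9578/2.0000 = 97.9%.

97.9%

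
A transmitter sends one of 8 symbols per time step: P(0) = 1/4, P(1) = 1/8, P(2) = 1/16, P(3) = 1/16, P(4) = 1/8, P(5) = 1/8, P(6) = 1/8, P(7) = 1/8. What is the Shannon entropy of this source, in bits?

Each probability is a power of 1/2, so log₂(1/p) is an integer.
H = Σ p·log₂(1/p) = 1/4·2 + 1/8·3 + 1/16·4 + 1/16·4 + 1/8·3 + 1/8·3 + 1/8·3 + 1/8·3 = 2.875 bits.

2.875 bits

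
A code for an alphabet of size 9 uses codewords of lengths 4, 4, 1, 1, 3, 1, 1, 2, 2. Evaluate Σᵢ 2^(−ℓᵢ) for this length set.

With common denominator 2^4 = 16: Σ 2^(−ℓᵢ) = 1/16 + 1/16 + 8/16 + 8/16 + 2/16 + 8/16 + 8/16 + 4/16 + 4/16 = 44/16 = 2.75.

2.75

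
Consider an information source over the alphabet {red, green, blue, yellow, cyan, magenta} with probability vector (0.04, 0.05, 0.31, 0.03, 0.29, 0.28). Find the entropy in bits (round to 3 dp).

2.110 bits

H = −Σ pᵢ log₂ pᵢ.
−0.04·log₂(0.04) = 0.1858
−0.05·log₂(0.05) = 0.2161
−0.31·log₂(0.31) = 0.5238
−0.03·log₂(0.03) = 0.1518
−0.29·log₂(0.29) = 0.5179
−0.28·log₂(0.28) = 0.5142
Sum ≈ 2.1095 → 2.110 bits.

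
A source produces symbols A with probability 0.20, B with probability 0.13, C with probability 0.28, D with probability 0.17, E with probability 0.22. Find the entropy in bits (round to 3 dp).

H = −Σ pᵢ log₂ pᵢ.
−0.20·log₂(0.20) = 0.4644
−0.13·log₂(0.13) = 0.3826
−0.28·log₂(0.28) = 0.5142
−0.17·log₂(0.17) = 0.4346
−0.22·log₂(0.22) = 0.4806
Sum ≈ 2.2764 → 2.276 bits.

2.276 bits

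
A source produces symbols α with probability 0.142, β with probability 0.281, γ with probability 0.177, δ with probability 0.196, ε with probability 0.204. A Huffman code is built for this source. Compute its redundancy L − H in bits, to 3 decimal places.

0.034 bits

Entropy H = −Σ p log₂ p ≈ 2.2853 bits.
Huffman merges: 71/500+177/1000→319/1000; 49/250+51/250→2/5; 281/1000+319/1000→3/5; 2/5+3/5→1. L = 2319/1000 ≈ 2.3190.
L − H = 2.3190 − 2.2853 = 0.034 bits.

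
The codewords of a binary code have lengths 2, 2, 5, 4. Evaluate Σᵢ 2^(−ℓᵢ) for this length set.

With common denominator 2^5 = 32: Σ 2^(−ℓᵢ) = 8/32 + 8/32 + 1/32 + 2/32 = 19/32 = 0.59375.

0.59375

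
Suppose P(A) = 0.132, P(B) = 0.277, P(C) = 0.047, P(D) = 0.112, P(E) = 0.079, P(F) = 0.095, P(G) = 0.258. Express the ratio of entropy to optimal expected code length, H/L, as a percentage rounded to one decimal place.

99.4%

Entropy H = −Σ p log₂ p ≈ 2.5759 bits.
Huffman merges: 47/1000+79/1000→63/500; 19/200+14/125→207/1000; 63/500+33/250→129/500; 207/1000+129/500→93/200; 129/500+277/1000→107/200; 93/200+107/200→1. L = 2591/1000 ≈ 2.5910.
Efficiency = H/L = 2.5759/2.5910 = 99.4%.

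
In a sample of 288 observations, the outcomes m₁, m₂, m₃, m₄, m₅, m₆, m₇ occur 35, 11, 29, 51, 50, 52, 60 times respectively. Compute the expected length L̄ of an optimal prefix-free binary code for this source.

Probabilities are the counts divided by 288.
Repeatedly combine the two least-probable nodes; the expected code length is the sum of the merged weights.
merge 11/288 + 29/288 → 5/36
merge 35/288 + 5/36 → 25/96
merge 25/144 + 17/96 → 101/288
merge 13/72 + 5/24 → 7/18
merge 25/96 + 101/288 → 11/18
merge 7/18 + 11/18 → 1
L = 5/36 + 25/96 + 101/288 + 7/18 + 11/18 + 1 = 11/4 = 2.75 bits/symbol.

2.75 bits/symbol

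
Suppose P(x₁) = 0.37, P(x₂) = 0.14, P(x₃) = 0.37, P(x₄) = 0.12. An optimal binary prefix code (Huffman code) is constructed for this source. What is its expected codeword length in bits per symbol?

Repeatedly combine the two least-probable nodes; the expected code length is the sum of the merged weights.
merge 3/25 + 7/50 → 13/50
merge 13/50 + 37/100 → 63/100
merge 37/100 + 63/100 → 1
L = 13/50 + 63/100 + 1 = 189/100 = 1.89 bits/symbol.

1.89 bits/symbol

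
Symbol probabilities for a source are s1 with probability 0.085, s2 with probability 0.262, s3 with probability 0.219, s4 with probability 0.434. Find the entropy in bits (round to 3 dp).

H = −Σ pᵢ log₂ pᵢ.
−0.085·log₂(0.085) = 0.3023
−0.262·log₂(0.262) = 0.5063
−0.219·log₂(0.219) = 0.4798
−0.434·log₂(0.434) = 0.5226
Sum ≈ 1.8110 → 1.811 bits.

1.811 bits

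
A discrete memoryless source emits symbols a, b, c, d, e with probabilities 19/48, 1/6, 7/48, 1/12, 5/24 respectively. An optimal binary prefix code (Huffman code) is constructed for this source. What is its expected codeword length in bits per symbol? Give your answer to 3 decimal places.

2.208 bits/symbol

Repeatedly combine the two least-probable nodes; the expected code length is the sum of the merged weights.
merge 1/12 + 7/48 → 11/48
merge 1/6 + 5/24 → 3/8
merge 11/48 + 3/8 → 29/48
merge 19/48 + 29/48 → 1
L = 11/48 + 3/8 + 29/48 + 1 = 53/24 ≈ 2.208 bits/symbol.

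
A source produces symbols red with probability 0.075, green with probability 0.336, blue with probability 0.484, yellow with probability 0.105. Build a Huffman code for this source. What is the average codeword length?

1.696 bits/symbol

Repeatedly combine the two least-probable nodes; the expected code length is the sum of the merged weights.
merge 3/40 + 21/200 → 9/50
merge 9/50 + 42/125 → 129/250
merge 121/250 + 129/250 → 1
L = 9/50 + 129/250 + 1 = 212/125 = 1.696 bits/symbol.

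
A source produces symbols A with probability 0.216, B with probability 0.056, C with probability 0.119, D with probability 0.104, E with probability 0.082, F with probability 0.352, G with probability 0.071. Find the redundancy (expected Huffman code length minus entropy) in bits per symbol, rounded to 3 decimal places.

Entropy H = −Σ p log₂ p ≈ 2.5125 bits.
Huffman merges: 7/125+71/1000→127/1000; 41/500+13/125→93/500; 119/1000+127/1000→123/500; 93/500+27/125→201/500; 123/500+44/125→299/500; 201/500+299/500→1. L = 2559/1000 ≈ 2.5590.
L − H = 2.5590 − 2.5125 = 0.046 bits.

0.046 bits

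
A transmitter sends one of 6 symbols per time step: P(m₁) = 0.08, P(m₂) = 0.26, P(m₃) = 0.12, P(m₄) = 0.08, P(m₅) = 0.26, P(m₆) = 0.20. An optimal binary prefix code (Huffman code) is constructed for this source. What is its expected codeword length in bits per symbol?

2.44 bits/symbol

Repeatedly combine the two least-probable nodes; the expected code length is the sum of the merged weights.
merge 2/25 + 2/25 → 4/25
merge 3/25 + 4/25 → 7/25
merge 1/5 + 13/50 → 23/50
merge 13/50 + 7/25 → 27/50
merge 23/50 + 27/50 → 1
L = 4/25 + 7/25 + 23/50 + 27/50 + 1 = 61/25 = 2.44 bits/symbol.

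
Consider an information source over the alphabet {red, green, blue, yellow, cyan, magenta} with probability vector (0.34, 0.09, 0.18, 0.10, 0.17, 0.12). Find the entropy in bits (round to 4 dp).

2.4210 bits

H = −Σ pᵢ log₂ pᵢ.
−0.34·log₂(0.34) = 0.5292
−0.09·log₂(0.09) = 0.3127
−0.18·log₂(0.18) = 0.4453
−0.10·log₂(0.10) = 0.3322
−0.17·log₂(0.17) = 0.4346
−0.12·log₂(0.12) = 0.3671
Sum ≈ 2.4210 → 2.4210 bits.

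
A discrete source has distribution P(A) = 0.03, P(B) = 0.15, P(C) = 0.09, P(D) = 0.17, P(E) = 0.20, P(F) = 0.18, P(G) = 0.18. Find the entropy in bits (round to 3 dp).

2.665 bits

H = −Σ pᵢ log₂ pᵢ.
−0.03·log₂(0.03) = 0.1518
−0.15·log₂(0.15) = 0.4105
−0.09·log₂(0.09) = 0.3127
−0.17·log₂(0.17) = 0.4346
−0.20·log₂(0.20) = 0.4644
−0.18·log₂(0.18) = 0.4453
−0.18·log₂(0.18) = 0.4453
Sum ≈ 2.6646 → 2.665 bits.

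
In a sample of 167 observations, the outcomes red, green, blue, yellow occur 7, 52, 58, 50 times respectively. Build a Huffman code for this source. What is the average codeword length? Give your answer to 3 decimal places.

1.994 bits/symbol

Probabilities are the counts divided by 167.
Repeatedly combine the two least-probable nodes; the expected code length is the sum of the merged weights.
merge 7/167 + 50/167 → 57/167
merge 52/167 + 57/167 → 109/167
merge 58/167 + 109/167 → 1
L = 57/167 + 109/167 + 1 = 333/167 ≈ 1.994 bits/symbol.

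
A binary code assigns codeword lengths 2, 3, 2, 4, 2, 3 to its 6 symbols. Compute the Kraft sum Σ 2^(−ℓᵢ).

1.0625

With common denominator 2^4 = 16: Σ 2^(−ℓᵢ) = 4/16 + 2/16 + 4/16 + 1/16 + 4/16 + 2/16 = 17/16 = 1.0625.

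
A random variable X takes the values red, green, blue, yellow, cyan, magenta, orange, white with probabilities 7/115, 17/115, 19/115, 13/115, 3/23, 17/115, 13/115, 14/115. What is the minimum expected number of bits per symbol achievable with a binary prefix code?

3 bits/symbol

Repeatedly combine the two least-probable nodes; the expected code length is the sum of the merged weights.
merge 7/115 + 13/115 → 4/23
merge 13/115 + 14/115 → 27/115
merge 3/23 + 17/115 → 32/115
merge 17/115 + 19/115 → 36/115
merge 4/23 + 27/115 → 47/115
merge 32/115 + 36/115 → 68/115
merge 47/115 + 68/115 → 1
L = 4/23 + 27/115 + 32/115 + 36/115 + 47/115 + 68/115 + 1 = 3 bits/symbol.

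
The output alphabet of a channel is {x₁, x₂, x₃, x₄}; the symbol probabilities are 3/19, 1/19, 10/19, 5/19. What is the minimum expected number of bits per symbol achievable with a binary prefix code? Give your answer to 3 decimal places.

Repeatedly combine the two least-probable nodes; the expected code length is the sum of the merged weights.
merge 1/19 + 3/19 → 4/19
merge 4/19 + 5/19 → 9/19
merge 9/19 + 10/19 → 1
L = 4/19 + 9/19 + 1 = 32/19 ≈ 1.684 bits/symbol.

1.684 bits/symbol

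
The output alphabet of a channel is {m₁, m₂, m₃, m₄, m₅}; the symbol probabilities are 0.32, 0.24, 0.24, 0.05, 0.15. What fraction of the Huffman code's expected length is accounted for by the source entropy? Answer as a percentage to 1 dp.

97.3%

Entropy H = −Σ p log₂ p ≈ 2.1409 bits.
Huffman merges: 1/20+3/20→1/5; 1/5+6/25→11/25; 6/25+8/25→14/25; 11/25+14/25→1. L = 11/5 ≈ 2.2000.
Efficiency = H/L = 2.1409/2.2000 = 97.3%.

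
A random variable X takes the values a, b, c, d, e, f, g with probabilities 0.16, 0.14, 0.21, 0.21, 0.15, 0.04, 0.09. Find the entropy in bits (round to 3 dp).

H = −Σ pᵢ log₂ pᵢ.
−0.16·log₂(0.16) = 0.4230
−0.14·log₂(0.14) = 0.3971
−0.21·log₂(0.21) = 0.4728
−0.21·log₂(0.21) = 0.4728
−0.15·log₂(0.15) = 0.4105
−0.04·log₂(0.04) = 0.1858
−0.09·log₂(0.09) = 0.3127
Sum ≈ 2.6747 → 2.675 bits.

2.675 bits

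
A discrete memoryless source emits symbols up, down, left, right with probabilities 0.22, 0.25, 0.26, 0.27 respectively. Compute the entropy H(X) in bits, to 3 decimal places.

1.996 bits

H = −Σ pᵢ log₂ pᵢ.
−0.22·log₂(0.22) = 0.4806
−0.25·log₂(0.25) = 0.5000
−0.26·log₂(0.26) = 0.5053
−0.27·log₂(0.27) = 0.5100
Sum ≈ 1.9959 → 1.996 bits.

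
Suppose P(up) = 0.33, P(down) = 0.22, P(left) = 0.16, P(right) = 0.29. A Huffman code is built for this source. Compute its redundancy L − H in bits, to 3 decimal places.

Entropy H = −Σ p log₂ p ≈ 1.9493 bits.
Huffman merges: 4/25+11/50→19/50; 29/100+33/100→31/50; 19/50+31/50→1. L = 2 ≈ 2.0000.
L − H = 2.0000 − 1.9493 = 0.051 bits.

0.051 bits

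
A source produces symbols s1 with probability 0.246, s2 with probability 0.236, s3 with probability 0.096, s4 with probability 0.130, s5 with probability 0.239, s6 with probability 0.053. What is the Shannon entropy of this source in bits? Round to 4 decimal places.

H = −Σ pᵢ log₂ pᵢ.
−0.246·log₂(0.246) = 0.4977
−0.236·log₂(0.236) = 0.4916
−0.096·log₂(0.096) = 0.3246
−0.130·log₂(0.130) = 0.3826
−0.239·log₂(0.239) = 0.4935
−0.053·log₂(0.053) = 0.2246
Sum ≈ 2.4147 → 2.4147 bits.

2.4147 bits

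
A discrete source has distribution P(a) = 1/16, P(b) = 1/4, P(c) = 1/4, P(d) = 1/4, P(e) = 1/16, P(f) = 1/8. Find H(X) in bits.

2.375 bits

Each probability is a power of 1/2, so log₂(1/p) is an integer.
H = Σ p·log₂(1/p) = 1/16·4 + 1/4·2 + 1/4·2 + 1/4·2 + 1/16·4 + 1/8·3 = 2.375 bits.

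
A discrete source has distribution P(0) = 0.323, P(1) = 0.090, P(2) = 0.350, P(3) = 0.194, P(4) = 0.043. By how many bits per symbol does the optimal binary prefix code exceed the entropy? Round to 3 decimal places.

Entropy H = −Σ p log₂ p ≈ 2.0236 bits.
Huffman merges: 43/1000+9/100→133/1000; 133/1000+97/500→327/1000; 323/1000+327/1000→13/20; 7/20+13/20→1. L = 211/100 ≈ 2.1100.
L − H = 2.1100 − 2.0236 = 0.086 bits.

0.086 bits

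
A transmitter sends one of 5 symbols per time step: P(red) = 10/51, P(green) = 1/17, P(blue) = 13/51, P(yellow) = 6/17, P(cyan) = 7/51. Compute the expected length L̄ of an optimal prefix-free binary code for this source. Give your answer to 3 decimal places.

Repeatedly combine the two least-probable nodes; the expected code length is the sum of the merged weights.
merge 1/17 + 7/51 → 10/51
merge 10/51 + 10/51 → 20/51
merge 13/51 + 6/17 → 31/51
merge 20/51 + 31/51 → 1
L = 10/51 + 20/51 + 31/51 + 1 = 112/51 ≈ 2.196 bits/symbol.

2.196 bits/symbol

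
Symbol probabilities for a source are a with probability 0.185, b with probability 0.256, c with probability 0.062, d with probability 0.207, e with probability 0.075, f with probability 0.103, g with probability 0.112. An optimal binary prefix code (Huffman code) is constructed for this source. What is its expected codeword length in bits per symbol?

Repeatedly combine the two least-probable nodes; the expected code length is the sum of the merged weights.
merge 31/500 + 3/40 → 137/1000
merge 103/1000 + 14/125 → 43/200
merge 137/1000 + 37/200 → 161/500
merge 207/1000 + 43/200 → 211/500
merge 32/125 + 161/500 → 289/500
merge 211/500 + 289/500 → 1
L = 137/1000 + 43/200 + 161/500 + 211/500 + 289/500 + 1 = 1337/500 = 2.674 bits/symbol.

2.674 bits/symbol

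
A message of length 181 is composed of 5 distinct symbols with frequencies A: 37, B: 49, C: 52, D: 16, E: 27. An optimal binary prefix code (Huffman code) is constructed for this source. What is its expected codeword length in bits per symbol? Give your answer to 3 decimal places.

2.238 bits/symbol

Probabilities are the counts divided by 181.
Repeatedly combine the two least-probable nodes; the expected code length is the sum of the merged weights.
merge 16/181 + 27/181 → 43/181
merge 37/181 + 43/181 → 80/181
merge 49/181 + 52/181 → 101/181
merge 80/181 + 101/181 → 1
L = 43/181 + 80/181 + 101/181 + 1 = 405/181 ≈ 2.238 bits/symbol.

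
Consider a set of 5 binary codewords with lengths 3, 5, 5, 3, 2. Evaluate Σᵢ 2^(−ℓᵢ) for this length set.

With common denominator 2^5 = 32: Σ 2^(−ℓᵢ) = 4/32 + 1/32 + 1/32 + 4/32 + 8/32 = 18/32 = 0.5625.

0.5625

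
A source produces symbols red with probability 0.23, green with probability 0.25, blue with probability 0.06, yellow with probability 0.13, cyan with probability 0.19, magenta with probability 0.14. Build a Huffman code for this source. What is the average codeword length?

Repeatedly combine the two least-probable nodes; the expected code length is the sum of the merged weights.
merge 3/50 + 13/100 → 19/100
merge 7/50 + 19/100 → 33/100
merge 19/100 + 23/100 → 21/50
merge 1/4 + 33/100 → 29/50
merge 21/50 + 29/50 → 1
L = 19/100 + 33/100 + 21/50 + 29/50 + 1 = 63/25 = 2.52 bits/symbol.

2.52 bits/symbol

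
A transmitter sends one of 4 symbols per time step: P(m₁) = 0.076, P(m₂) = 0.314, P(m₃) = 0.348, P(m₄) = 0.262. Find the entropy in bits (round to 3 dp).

H = −Σ pᵢ log₂ pᵢ.
−0.076·log₂(0.076) = 0.2826
−0.314·log₂(0.314) = 0.5247
−0.348·log₂(0.348) = 0.5299
−0.262·log₂(0.262) = 0.5063
Sum ≈ 1.8435 → 1.844 bits.

1.844 bits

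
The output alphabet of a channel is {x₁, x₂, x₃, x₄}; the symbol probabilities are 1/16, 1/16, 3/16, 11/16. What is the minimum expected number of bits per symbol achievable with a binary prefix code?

1.4375 bits/symbol

Repeatedly combine the two least-probable nodes; the expected code length is the sum of the merged weights.
merge 1/16 + 1/16 → 1/8
merge 1/8 + 3/16 → 5/16
merge 5/16 + 11/16 → 1
L = 1/8 + 5/16 + 1 = 23/16 = 1.4375 bits/symbol.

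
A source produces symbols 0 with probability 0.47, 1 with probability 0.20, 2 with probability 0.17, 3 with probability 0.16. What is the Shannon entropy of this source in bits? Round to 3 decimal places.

H = −Σ pᵢ log₂ pᵢ.
−0.47·log₂(0.47) = 0.5120
−0.20·log₂(0.20) = 0.4644
−0.17·log₂(0.17) = 0.4346
−0.16·log₂(0.16) = 0.4230
Sum ≈ 1.8339 → 1.834 bits.

1.834 bits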